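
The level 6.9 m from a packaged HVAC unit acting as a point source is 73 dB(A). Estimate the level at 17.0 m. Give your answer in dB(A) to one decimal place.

Spherical spreading from a point source gives a 20·log₁₀(r₂/r₁) drop.
L₂ = 73 − 20·log₁₀(17.0/6.9) = 73 − 7.832 = 65.17 dB(A).

65.2 dB(A)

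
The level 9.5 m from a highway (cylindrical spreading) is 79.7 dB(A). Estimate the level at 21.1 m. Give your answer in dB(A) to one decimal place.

76.2 dB(A)

For a line source, L₂ = L₁ − 10·log₁₀(r₂/r₁).
L₂ = 79.7 − 10·log₁₀(21.1/9.5) = 79.7 − 3.466 = 76.23 dB(A).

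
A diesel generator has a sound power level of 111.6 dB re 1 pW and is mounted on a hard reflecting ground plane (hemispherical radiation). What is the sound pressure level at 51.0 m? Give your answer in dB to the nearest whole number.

L_p = L_w − 10·log₁₀(2π·r²) with r = 51.0 m.
2π·r² = 1.634e+04 m², 10·log₁₀ of that is 42.133 dB.
L_p = 111.6 − 42.133 = 69.47 dB.

69 dB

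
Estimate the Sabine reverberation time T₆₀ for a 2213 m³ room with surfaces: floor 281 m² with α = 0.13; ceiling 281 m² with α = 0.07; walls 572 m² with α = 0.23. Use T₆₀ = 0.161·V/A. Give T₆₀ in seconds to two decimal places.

Total absorption A = 281·0.13 + 281·0.07 + 572·0.23 = 187.76 m² sabins.
T₆₀ = 0.161 × 2213 / 187.76 = 1.898 s.

1.90 s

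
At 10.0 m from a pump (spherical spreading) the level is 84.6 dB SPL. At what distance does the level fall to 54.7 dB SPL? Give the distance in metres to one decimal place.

312.6 m

The 29.9 dB drop corresponds to a distance ratio of 10^(29.9/20) for a point source.
r₂ = 10.0·10^((84.6−54.7)/20) = 10.0·10^(29.9/20) = 312.61 m.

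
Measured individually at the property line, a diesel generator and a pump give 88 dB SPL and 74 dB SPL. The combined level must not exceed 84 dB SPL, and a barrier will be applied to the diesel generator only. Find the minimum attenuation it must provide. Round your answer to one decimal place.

Everything except the diesel generator sums to 10^(74/10) = 2.512e+07 in linear terms, 74.00 dB SPL.
The limit corresponds to 10^(84/10) = 2.512e+08; subtracting the fixed part leaves 2.261e+08 for the diesel generator, i.e. 83.54 dB SPL.
Required insertion loss = 88 − 83.54 = 4.46 dB.

4.5 dB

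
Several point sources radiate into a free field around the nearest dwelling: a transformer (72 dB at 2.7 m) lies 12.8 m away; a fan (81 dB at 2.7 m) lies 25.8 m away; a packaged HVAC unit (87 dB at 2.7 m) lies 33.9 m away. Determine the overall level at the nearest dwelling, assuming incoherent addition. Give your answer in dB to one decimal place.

First find each source's level at the receiver (point-source: −20·log₁₀(r/r_ref)), then combine on an intensity basis.
transformer: 72 − 20·log₁₀(12.8/2.7) = 72 − 13.52 = 58.48 dB.
fan: 81 − 20·log₁₀(25.8/2.7) = 81 − 19.61 = 61.39 dB.
packaged HVAC unit: 87 − 20·log₁₀(33.9/2.7) = 87 − 21.98 = 65.02 dB.
Σ 10^(L/10) = 5.263e+06 → L_total = 10·log₁₀(5.263e+06) = 67.21 dB.

67.2 dB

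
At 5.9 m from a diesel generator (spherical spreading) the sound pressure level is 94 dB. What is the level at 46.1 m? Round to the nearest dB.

76 dB

Point-source attenuation: ΔL = 20·log₁₀(r₂/r₁) = 20·log₁₀(46.1/5.9) = 17.857 dB.
L₂ = 94 − 20·log₁₀(46.1/5.9) = 94 − 17.857 = 76.14 dB.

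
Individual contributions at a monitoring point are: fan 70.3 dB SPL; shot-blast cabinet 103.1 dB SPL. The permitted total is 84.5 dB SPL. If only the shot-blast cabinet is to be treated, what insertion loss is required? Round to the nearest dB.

19 dB

The untreated sources together contribute 10^(70.3/10) = 1.072e+07, i.e. 70.30 dB SPL.
To meet 84.5 dB SPL overall, the treated shot-blast cabinet may contribute at most 10^(84.5/10) − 1.072e+07 = 2.711e+08, i.e. 84.33 dB SPL.
Required insertion loss = 103.1 − 84.33 = 18.77 dB.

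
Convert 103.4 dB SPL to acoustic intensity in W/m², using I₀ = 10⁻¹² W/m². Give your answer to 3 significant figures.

L = 10·log₁₀(I/I₀) ⇒ I = I₀·10^(L/10) = 10⁻¹² × 10^10.34.

0.0219 W/m²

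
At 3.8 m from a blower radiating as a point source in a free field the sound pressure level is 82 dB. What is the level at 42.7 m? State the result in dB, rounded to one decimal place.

Spherical spreading from a point source gives a 20·log₁₀(r₂/r₁) drop.
L₂ = 82 − 20·log₁₀(42.7/3.8) = 82 − 21.013 = 60.99 dB.

61.0 dB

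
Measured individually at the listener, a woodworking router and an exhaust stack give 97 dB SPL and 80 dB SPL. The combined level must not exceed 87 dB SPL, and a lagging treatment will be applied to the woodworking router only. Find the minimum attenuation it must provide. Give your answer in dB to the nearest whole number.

Fixed contribution from the other source: Σ 10^(L/10) = 10^(80/10) = 1.000e+08 (80.00 dB SPL).
To meet 87 dB SPL overall, the treated woodworking router may contribute at most 10^(87/10) − 1.000e+08 = 4.012e+08, i.e. 86.03 dB SPL.
Required insertion loss = 97 − 86.03 = 10.97 dB.

11 dB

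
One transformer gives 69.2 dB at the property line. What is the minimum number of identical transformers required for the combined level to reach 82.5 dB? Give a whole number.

22

The shortfall is 82.5 − 69.2 = 13.3 dB, and N units add 10·log₁₀ N, so need 10·log₁₀ N ≥ 13.3.
N ≥ 10^(13.3/10) = 21.380, so N = 22.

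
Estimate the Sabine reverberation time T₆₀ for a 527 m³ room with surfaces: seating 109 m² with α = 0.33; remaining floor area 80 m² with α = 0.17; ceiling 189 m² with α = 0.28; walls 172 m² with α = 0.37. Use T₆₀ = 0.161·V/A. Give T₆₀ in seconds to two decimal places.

0.51 s

A = Σ Sᵢαᵢ = 109·0.33 + 80·0.17 + 189·0.28 + 172·0.37 = 166.13 m².
T₆₀ = 0.161 × 527 / 166.13 = 0.511 s.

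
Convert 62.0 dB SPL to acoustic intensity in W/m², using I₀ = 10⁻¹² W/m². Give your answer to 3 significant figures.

1.58e-06 W/m²

I = I₀·10^(L/10) = 10⁻¹² × 10^(62.0/10) = 10^(-5.800).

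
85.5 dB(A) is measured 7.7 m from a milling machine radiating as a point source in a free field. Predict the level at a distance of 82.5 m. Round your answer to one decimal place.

64.9 dB(A)

Point-source attenuation: ΔL = 20·log₁₀(r₂/r₁) = 20·log₁₀(82.5/7.7) = 20.599 dB.
L₂ = 85.5 − 20·log₁₀(82.5/7.7) = 85.5 − 20.599 = 64.90 dB(A).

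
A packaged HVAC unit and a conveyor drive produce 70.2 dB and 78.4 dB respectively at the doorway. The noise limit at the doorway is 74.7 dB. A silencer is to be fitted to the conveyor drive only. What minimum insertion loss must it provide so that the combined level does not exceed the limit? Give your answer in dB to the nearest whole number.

The untreated sources together contribute 10^(70.2/10) = 1.047e+07, i.e. 70.20 dB.
To meet 74.7 dB overall, the treated conveyor drive may contribute at most 10^(74.7/10) − 1.047e+07 = 1.904e+07, i.e. 72.80 dB.
So the conveyor drive must be reduced from 78.4 to 72.80 dB: IL = 5.60 dB.

6 dB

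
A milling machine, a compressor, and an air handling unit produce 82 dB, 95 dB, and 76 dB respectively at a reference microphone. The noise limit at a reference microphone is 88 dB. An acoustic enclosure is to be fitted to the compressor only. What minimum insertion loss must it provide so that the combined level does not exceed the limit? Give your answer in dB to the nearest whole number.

Fixed contribution from the other sources: Σ 10^(L/10) = 10^(82/10) + 10^(76/10) = 1.983e+08 (82.97 dB).
To meet 88 dB overall, the treated compressor may contribute at most 10^(88/10) − 1.983e+08 = 4.327e+08, i.e. 86.36 dB.
Required insertion loss = 95 − 86.36 = 8.64 dB.

9 dB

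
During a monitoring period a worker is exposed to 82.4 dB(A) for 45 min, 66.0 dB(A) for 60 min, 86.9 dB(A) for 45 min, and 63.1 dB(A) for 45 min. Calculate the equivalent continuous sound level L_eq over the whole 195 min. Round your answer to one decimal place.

81.9 dB(A)

Weight each interval's intensity by its duration and average over T = 195 min:
Σ tᵢ·10^(Lᵢ/10) = 45·10^(82.4/10) + 60·10^(66.0/10) + 45·10^(86.9/10) + 45·10^(63.1/10) = 3.019e+10.
L_eq = 10·log₁₀(3.019e+10/195) = 81.90 dB(A).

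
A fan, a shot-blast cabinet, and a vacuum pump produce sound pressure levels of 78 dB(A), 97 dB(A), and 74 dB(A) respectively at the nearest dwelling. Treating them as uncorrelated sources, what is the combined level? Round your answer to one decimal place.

97.1 dB(A)

Incoherent sources combine by intensity addition: L_total = 10·log₁₀(Σ 10^(L_i/10)).
Σ 10^(L/10) = 10^(78/10) + 10^(97/10) + 10^(74/10) = 5.100e+09.
L_total = 10·log₁₀(5.100e+09) = 97.08 dB(A).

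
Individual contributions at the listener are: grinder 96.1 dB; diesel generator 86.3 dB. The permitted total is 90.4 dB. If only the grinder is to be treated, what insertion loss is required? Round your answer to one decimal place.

7.8 dB

Everything except the grinder sums to 10^(86.3/10) = 4.266e+08 in linear terms, 86.30 dB.
To meet 90.4 dB overall, the treated grinder may contribute at most 10^(90.4/10) − 4.266e+08 = 6.699e+08, i.e. 88.26 dB.
Required insertion loss = 96.1 − 88.26 = 7.84 dB.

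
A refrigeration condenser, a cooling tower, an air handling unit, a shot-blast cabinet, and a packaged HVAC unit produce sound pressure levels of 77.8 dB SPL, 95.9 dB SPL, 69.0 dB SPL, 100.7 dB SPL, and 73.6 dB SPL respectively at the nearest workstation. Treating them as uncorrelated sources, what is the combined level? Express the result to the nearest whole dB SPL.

Incoherent sources combine by intensity addition: L_total = 10·log₁₀(Σ 10^(L_i/10)).
Σ 10^(L/10) = 10^(77.8/10) + 10^(95.9/10) + 10^(69.0/10) + 10^(100.7/10) + 10^(73.6/10) = 1.573e+10.
L_total = 10·log₁₀(1.573e+10) = 101.97 dB SPL.

102 dB SPL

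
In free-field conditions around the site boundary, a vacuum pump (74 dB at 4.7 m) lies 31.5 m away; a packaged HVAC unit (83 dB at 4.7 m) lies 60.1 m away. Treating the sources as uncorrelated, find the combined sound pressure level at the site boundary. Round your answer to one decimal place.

62.5 dB

First find each source's level at the receiver (point-source: −20·log₁₀(r/r_ref)), then combine on an intensity basis.
vacuum pump: 74 − 20·log₁₀(31.5/4.7) = 74 − 16.52 = 57.48 dB.
packaged HVAC unit: 83 − 20·log₁₀(60.1/4.7) = 83 − 22.14 = 60.86 dB.
Σ 10^(L/10) = 1.779e+06 → L_total = 10·log₁₀(1.779e+06) = 62.50 dB.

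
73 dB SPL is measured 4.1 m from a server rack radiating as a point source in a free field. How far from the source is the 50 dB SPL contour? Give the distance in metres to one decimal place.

Point-source spreading drops the level by 20·log₁₀(r₂/r₁); inverting, r₂/r₁ = 10^(ΔL/20).
r₂ = 4.1·10^((73−50)/20) = 4.1·10^(23.0/20) = 57.91 m.

57.9 m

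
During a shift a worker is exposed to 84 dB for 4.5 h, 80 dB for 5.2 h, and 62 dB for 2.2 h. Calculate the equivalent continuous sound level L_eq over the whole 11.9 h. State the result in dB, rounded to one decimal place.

L_eq = 10·log₁₀[(1/T)·Σ tᵢ·10^(Lᵢ/10)] with T = 11.9 h.
Σ tᵢ·10^(Lᵢ/10) = 4.5·10^(84/10) + 5.2·10^(80/10) + 2.2·10^(62/10) = 1.654e+09.
L_eq = 10·log₁₀(1.654e+09/11.9) = 81.43 dB.

81.4 dB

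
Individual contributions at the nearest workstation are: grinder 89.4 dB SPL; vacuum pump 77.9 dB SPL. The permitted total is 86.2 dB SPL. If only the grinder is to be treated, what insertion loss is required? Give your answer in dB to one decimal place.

Fixed contribution from the other source: Σ 10^(L/10) = 10^(77.9/10) = 6.166e+07 (77.90 dB SPL).
The limit corresponds to 10^(86.2/10) = 4.169e+08; subtracting the fixed part leaves 3.552e+08 for the grinder, i.e. 85.50 dB SPL.
So the grinder must be reduced from 89.4 to 85.50 dB SPL: IL = 3.90 dB.

3.9 dB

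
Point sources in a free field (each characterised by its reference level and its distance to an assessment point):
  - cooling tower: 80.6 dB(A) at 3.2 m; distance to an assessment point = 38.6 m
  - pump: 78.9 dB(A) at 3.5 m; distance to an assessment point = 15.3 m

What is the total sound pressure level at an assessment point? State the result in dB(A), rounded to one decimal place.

66.9 dB(A)

Apply inverse-square spreading to bring every level to the receiver, then sum 10^(L/10).
cooling tower: 80.6 − 20·log₁₀(38.6/3.2) = 80.6 − 21.63 = 58.97 dB(A).
pump: 78.9 − 20·log₁₀(15.3/3.5) = 78.9 − 12.81 = 66.09 dB(A).
Σ 10^(L/10) = 4.851e+06 → L_total = 10·log₁₀(4.851e+06) = 66.86 dB(A).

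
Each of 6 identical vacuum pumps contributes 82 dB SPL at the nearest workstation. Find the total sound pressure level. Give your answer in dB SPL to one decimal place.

89.8 dB SPL

L_total = L₁ + 10·log₁₀ N for N identical incoherent sources.
L_total = 82 + 10·log₁₀(6) = 82 + 7.782 = 89.78 dB SPL.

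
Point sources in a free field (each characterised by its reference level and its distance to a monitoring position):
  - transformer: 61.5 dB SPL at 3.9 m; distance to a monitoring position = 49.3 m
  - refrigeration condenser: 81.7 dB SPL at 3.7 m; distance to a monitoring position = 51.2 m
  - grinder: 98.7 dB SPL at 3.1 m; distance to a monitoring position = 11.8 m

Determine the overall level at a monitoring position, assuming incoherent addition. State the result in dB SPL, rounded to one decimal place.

87.1 dB SPL

First find each source's level at the receiver (point-source: −20·log₁₀(r/r_ref)), then combine on an intensity basis.
transformer: 61.5 − 20·log₁₀(49.3/3.9) = 61.5 − 22.04 = 39.46 dB SPL.
refrigeration condenser: 81.7 − 20·log₁₀(51.2/3.7) = 81.7 − 22.82 = 58.88 dB SPL.
grinder: 98.7 − 20·log₁₀(11.8/3.1) = 98.7 − 11.61 = 87.09 dB SPL.
Σ 10^(L/10) = 5.124e+08 → L_total = 10·log₁₀(5.124e+08) = 87.10 dB SPL.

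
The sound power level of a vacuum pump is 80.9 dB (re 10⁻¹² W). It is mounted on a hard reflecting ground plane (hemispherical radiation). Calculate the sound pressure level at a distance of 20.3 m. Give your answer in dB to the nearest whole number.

Free-field hemispherical radiation: L_p = L_w − 10·log₁₀(2π·r²), r = 20.3 m.
2π·r² = 2589 m², 10·log₁₀ of that is 34.132 dB.
L_p = 80.9 − 34.132 = 46.77 dB.

47 dB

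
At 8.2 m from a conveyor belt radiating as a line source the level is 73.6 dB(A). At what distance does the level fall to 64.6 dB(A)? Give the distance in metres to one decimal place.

Line-source spreading drops the level by 10·log₁₀(r₂/r₁); inverting, r₂/r₁ = 10^(ΔL/10).
r₂ = 8.2·10^((73.6−64.6)/10) = 8.2·10^(9.0/10) = 65.13 m.

65.1 m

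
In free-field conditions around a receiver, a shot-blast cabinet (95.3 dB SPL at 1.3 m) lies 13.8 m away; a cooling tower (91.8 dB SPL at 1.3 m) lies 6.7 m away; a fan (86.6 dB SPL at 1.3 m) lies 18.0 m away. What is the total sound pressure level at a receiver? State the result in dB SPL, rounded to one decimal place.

Propagate each source to the receiver with L = L_ref − 20·log₁₀(r/r_ref), then add intensities.
shot-blast cabinet: 95.3 − 20·log₁₀(13.8/1.3) = 95.3 − 20.52 = 74.78 dB SPL.
cooling tower: 91.8 − 20·log₁₀(6.7/1.3) = 91.8 − 14.24 = 77.56 dB SPL.
fan: 86.6 − 20·log₁₀(18.0/1.3) = 86.6 − 22.83 = 63.77 dB SPL.
Σ 10^(L/10) = 8.944e+07 → L_total = 10·log₁₀(8.944e+07) = 79.52 dB SPL.

79.5 dB SPL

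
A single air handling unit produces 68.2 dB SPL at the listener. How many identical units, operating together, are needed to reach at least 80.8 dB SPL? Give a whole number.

Need L₁ + 10·log₁₀ N ≥ 80.8, i.e. log₁₀ N ≥ 1.26.
N ≥ 10^(12.6/10) = 18.197, so N = 19.

19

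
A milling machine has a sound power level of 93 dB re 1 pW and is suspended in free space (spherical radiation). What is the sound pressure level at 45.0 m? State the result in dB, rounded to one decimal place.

The power spreads over a sphere of area 4π·r², so L_p = L_w − 10·log₁₀(4π·r²).
4π·r² = 2.545e+04 m², 10·log₁₀ of that is 44.056 dB.
L_p = 93 − 44.056 = 48.94 dB.

48.9 dB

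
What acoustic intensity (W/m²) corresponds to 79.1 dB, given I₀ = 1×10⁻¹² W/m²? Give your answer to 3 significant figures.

I/I₀ = 10^(79.1/10) = 8.128e+07, so I = 8.128e+07 × 10⁻¹² W/m².

8.13e-05 W/m²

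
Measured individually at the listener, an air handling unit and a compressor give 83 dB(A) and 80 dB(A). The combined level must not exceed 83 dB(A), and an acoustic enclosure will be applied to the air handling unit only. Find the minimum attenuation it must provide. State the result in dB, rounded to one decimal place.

The untreated sources together contribute 10^(80/10) = 1.000e+08, i.e. 80.00 dB(A).
To meet 83 dB(A) overall, the treated air handling unit may contribute at most 10^(83/10) − 1.000e+08 = 9.953e+07, i.e. 79.98 dB(A).
So the air handling unit must be reduced from 83 to 79.98 dB(A): IL = 3.02 dB.

3.0 dB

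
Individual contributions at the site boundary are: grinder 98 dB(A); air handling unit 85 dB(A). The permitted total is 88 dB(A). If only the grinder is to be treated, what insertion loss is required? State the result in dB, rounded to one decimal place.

13.0 dB

Everything except the grinder sums to 10^(85/10) = 3.162e+08 in linear terms, 85.00 dB(A).
The limit corresponds to 10^(88/10) = 6.310e+08; subtracting the fixed part leaves 3.147e+08 for the grinder, i.e. 84.98 dB(A).
So the grinder must be reduced from 98 to 84.98 dB(A): IL = 13.02 dB.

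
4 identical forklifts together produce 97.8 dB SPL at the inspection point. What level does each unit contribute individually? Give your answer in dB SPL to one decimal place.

91.8 dB SPL

For N identical incoherent sources L_total = L₁ + 10·log₁₀ N, so L₁ = 97.8 − 10·log₁₀(4) = 97.8 − 6.021.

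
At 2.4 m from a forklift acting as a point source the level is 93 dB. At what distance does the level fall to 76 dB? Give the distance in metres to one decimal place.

17.0 m

For a point source L₁ − L₂ = 20·log₁₀(r₂/r₁), so r₂ = r₁·10^((L₁−L₂)/20).
r₂ = 2.4·10^((93−76)/20) = 2.4·10^(17.0/20) = 16.99 m.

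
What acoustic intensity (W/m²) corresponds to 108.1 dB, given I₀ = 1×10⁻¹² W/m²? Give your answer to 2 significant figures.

0.065 W/m²

I = I₀·10^(L/10) = 10⁻¹² × 10^(108.1/10) = 10^(-1.190).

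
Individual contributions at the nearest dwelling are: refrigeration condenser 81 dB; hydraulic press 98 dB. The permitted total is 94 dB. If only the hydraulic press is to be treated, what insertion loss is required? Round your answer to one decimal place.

4.2 dB

Fixed contribution from the other source: Σ 10^(L/10) = 10^(81/10) = 1.259e+08 (81.00 dB).
To meet 94 dB overall, the treated hydraulic press may contribute at most 10^(94/10) − 1.259e+08 = 2.386e+09, i.e. 93.78 dB.
Required insertion loss = 98 − 93.78 = 4.22 dB.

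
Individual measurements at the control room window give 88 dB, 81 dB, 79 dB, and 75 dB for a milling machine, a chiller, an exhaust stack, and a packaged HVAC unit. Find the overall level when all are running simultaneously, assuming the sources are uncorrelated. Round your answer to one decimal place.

89.4 dB

Incoherent sources combine by intensity addition: L_total = 10·log₁₀(Σ 10^(L_i/10)).
Σ 10^(L/10) = 10^(88/10) + 10^(81/10) + 10^(79/10) + 10^(75/10) = 8.679e+08.
L_total = 10·log₁₀(8.679e+08) = 89.38 dB.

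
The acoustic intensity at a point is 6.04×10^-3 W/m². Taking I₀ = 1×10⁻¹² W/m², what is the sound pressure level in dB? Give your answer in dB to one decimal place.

97.8 dB

I/I₀ = 6.04×10^-3/10⁻¹² = 6.04×10^9, and L = 10·log₁₀(I/I₀).
L = 10·(0.7810 + 9) = 97.81 dB.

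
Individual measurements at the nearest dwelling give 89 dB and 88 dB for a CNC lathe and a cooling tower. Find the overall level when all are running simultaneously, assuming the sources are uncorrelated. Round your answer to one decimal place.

91.5 dB

Incoherent sources combine by intensity addition: L_total = 10·log₁₀(Σ 10^(L_i/10)).
Σ 10^(L/10) = 10^(89/10) + 10^(88/10) = 1.425e+09.
L_total = 10·log₁₀(1.425e+09) = 91.54 dB.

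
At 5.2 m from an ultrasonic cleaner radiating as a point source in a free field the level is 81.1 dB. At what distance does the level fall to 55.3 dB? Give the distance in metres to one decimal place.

101.4 m

The 25.8 dB drop corresponds to a distance ratio of 10^(25.8/20) for a point source.
r₂ = 5.2·10^((81.1−55.3)/20) = 5.2·10^(25.8/20) = 101.39 m.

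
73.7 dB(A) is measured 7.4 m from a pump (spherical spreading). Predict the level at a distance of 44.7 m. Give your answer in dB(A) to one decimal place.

58.1 dB(A)

Spherical spreading from a point source gives a 20·log₁₀(r₂/r₁) drop.
L₂ = 73.7 − 20·log₁₀(44.7/7.4) = 73.7 − 15.622 = 58.08 dB(A).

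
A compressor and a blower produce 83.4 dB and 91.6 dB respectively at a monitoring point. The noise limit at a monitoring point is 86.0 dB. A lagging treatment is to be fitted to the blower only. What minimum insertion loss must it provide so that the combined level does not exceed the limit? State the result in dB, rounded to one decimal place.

Everything except the blower sums to 10^(83.4/10) = 2.188e+08 in linear terms, 83.40 dB.
To meet 86.0 dB overall, the treated blower may contribute at most 10^(86.0/10) − 2.188e+08 = 1.793e+08, i.e. 82.54 dB.
Required insertion loss = 91.6 − 82.54 = 9.06 dB.

9.1 dB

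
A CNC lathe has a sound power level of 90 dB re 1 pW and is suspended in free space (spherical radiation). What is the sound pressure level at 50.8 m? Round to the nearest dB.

45 dB

The power spreads over a sphere of area 4π·r², so L_p = L_w − 10·log₁₀(4π·r²).
4π·r² = 3.243e+04 m², 10·log₁₀ of that is 45.109 dB.
L_p = 90 − 45.109 = 44.89 dB.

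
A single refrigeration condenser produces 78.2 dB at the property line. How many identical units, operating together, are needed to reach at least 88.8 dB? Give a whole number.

12

The shortfall is 88.8 − 78.2 = 10.6 dB, and N units add 10·log₁₀ N, so need 10·log₁₀ N ≥ 10.6.
N ≥ 10^(10.6/10) = 11.482, so N = 12.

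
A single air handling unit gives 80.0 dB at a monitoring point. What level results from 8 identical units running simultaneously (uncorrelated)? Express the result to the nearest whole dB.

With 8 equal, uncorrelated contributions the intensity is 8× that of one unit, giving a rise of 10·log₁₀ 8.
L_total = 80.0 + 10·log₁₀(8) = 80.0 + 9.031 = 89.03 dB.

89 dB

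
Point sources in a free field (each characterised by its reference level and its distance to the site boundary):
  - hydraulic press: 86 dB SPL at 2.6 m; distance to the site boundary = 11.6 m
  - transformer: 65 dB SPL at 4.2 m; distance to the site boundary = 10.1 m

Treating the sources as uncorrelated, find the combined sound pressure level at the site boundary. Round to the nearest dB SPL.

73 dB SPL

First find each source's level at the receiver (point-source: −20·log₁₀(r/r_ref)), then combine on an intensity basis.
hydraulic press: 86 − 20·log₁₀(11.6/2.6) = 86 − 12.99 = 73.01 dB SPL.
transformer: 65 − 20·log₁₀(10.1/4.2) = 65 − 7.62 = 57.38 dB SPL.
Σ 10^(L/10) = 2.055e+07 → L_total = 10·log₁₀(2.055e+07) = 73.13 dB SPL.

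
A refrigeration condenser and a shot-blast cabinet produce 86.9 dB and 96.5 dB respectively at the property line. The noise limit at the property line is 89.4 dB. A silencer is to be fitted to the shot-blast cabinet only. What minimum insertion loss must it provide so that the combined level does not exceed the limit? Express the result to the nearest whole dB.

11 dB

Fixed contribution from the other source: Σ 10^(L/10) = 10^(86.9/10) = 4.898e+08 (86.90 dB).
The limit corresponds to 10^(89.4/10) = 8.710e+08; subtracting the fixed part leaves 3.812e+08 for the shot-blast cabinet, i.e. 85.81 dB.
Required insertion loss = 96.5 − 85.81 = 10.69 dB.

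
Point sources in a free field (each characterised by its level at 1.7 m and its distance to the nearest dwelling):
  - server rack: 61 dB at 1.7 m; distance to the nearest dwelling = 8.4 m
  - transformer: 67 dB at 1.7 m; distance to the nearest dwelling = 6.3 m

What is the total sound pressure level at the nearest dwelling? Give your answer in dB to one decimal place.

First find each source's level at the receiver (point-source: −20·log₁₀(r/r_ref)), then combine on an intensity basis.
server rack: 61 − 20·log₁₀(8.4/1.7) = 61 − 13.88 = 47.12 dB.
transformer: 67 − 20·log₁₀(6.3/1.7) = 67 − 11.38 = 55.62 dB.
Σ 10^(L/10) = 4.165e+05 → L_total = 10·log₁₀(4.165e+05) = 56.20 dB.

56.2 dB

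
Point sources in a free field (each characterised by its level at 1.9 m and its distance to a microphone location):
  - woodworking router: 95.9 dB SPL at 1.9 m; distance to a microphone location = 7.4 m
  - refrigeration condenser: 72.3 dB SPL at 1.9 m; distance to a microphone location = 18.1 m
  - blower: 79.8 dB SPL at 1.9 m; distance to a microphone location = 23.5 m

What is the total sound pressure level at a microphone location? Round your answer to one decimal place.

Apply inverse-square spreading to bring every level to the receiver, then sum 10^(L/10).
woodworking router: 95.9 − 20·log₁₀(7.4/1.9) = 95.9 − 11.81 = 84.09 dB SPL.
refrigeration condenser: 72.3 − 20·log₁₀(18.1/1.9) = 72.3 − 19.58 = 52.72 dB SPL.
blower: 79.8 − 20·log₁₀(23.5/1.9) = 79.8 − 21.85 = 57.95 dB SPL.
Σ 10^(L/10) = 2.573e+08 → L_total = 10·log₁₀(2.573e+08) = 84.10 dB SPL.

84.1 dB SPL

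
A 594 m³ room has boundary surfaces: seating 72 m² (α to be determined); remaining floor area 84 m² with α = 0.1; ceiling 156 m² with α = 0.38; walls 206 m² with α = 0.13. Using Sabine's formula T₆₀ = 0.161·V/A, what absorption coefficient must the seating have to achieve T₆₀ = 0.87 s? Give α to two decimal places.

0.21

A = 0.161·V/T₆₀ = 0.161·594/0.87 = 109.92 m² sabins.
Absorption from the other surfaces = 84·0.1 + 156·0.38 + 206·0.13 = 94.46 m², so the seating must supply 15.46 m² over 72 m².
α = 15.46/72 = 0.215.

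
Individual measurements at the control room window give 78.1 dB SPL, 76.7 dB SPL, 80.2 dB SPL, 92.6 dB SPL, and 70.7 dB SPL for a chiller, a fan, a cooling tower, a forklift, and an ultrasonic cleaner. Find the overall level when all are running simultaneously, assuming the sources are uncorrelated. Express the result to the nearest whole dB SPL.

Incoherent sources combine by intensity addition: L_total = 10·log₁₀(Σ 10^(L_i/10)).
Σ 10^(L/10) = 10^(78.1/10) + 10^(76.7/10) + 10^(80.2/10) + 10^(92.6/10) + 10^(70.7/10) = 2.048e+09.
L_total = 10·log₁₀(2.048e+09) = 93.11 dB SPL.

93 dB SPL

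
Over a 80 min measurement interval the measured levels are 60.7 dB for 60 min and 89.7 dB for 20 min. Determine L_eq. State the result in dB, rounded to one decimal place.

83.7 dB

L_eq = 10·log₁₀[(1/T)·Σ tᵢ·10^(Lᵢ/10)] with T = 80 min.
Σ tᵢ·10^(Lᵢ/10) = 60·10^(60.7/10) + 20·10^(89.7/10) = 1.874e+10.
L_eq = 10·log₁₀(1.874e+10/80) = 83.70 dB.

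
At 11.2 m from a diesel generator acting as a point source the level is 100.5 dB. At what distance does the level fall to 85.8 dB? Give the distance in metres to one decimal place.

Point-source spreading drops the level by 20·log₁₀(r₂/r₁); inverting, r₂/r₁ = 10^(ΔL/20).
r₂ = 11.2·10^((100.5−85.8)/20) = 11.2·10^(14.7/20) = 60.84 m.

60.8 m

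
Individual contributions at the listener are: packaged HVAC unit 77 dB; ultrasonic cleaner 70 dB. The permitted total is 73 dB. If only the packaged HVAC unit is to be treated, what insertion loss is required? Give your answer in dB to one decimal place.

7.0 dB

Fixed contribution from the other source: Σ 10^(L/10) = 10^(70/10) = 1.000e+07 (70.00 dB).
To meet 73 dB overall, the treated packaged HVAC unit may contribute at most 10^(73/10) − 1.000e+07 = 9.953e+06, i.e. 69.98 dB.
So the packaged HVAC unit must be reduced from 77 to 69.98 dB: IL = 7.02 dB.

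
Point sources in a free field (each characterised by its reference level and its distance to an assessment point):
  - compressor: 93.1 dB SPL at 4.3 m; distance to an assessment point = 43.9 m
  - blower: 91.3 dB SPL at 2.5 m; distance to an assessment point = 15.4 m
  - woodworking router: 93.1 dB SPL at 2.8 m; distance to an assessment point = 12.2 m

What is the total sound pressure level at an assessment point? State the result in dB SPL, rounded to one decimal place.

Apply inverse-square spreading to bring every level to the receiver, then sum 10^(L/10).
compressor: 93.1 − 20·log₁₀(43.9/4.3) = 93.1 − 20.18 = 72.92 dB SPL.
blower: 91.3 − 20·log₁₀(15.4/2.5) = 91.3 − 15.79 = 75.51 dB SPL.
woodworking router: 93.1 − 20·log₁₀(12.2/2.8) = 93.1 − 12.78 = 80.32 dB SPL.
Σ 10^(L/10) = 1.627e+08 → L_total = 10·log₁₀(1.627e+08) = 82.11 dB SPL.

82.1 dB SPL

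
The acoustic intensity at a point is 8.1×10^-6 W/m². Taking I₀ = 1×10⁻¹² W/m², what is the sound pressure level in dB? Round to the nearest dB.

L = 10·log₁₀(I/I₀) = 10·log₁₀(8.1×10^-6/10⁻¹²) = 10·log₁₀(8.1×10^6).
L = 10·(0.9085 + 6) = 69.08 dB.

69 dB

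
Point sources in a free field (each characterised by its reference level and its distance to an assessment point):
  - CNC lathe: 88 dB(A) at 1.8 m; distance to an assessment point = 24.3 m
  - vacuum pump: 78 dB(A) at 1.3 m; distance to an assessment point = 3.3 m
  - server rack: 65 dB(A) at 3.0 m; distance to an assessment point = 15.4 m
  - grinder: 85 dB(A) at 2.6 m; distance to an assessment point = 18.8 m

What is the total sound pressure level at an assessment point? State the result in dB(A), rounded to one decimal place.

Propagate each source to the receiver with L = L_ref − 20·log₁₀(r/r_ref), then add intensities.
CNC lathe: 88 − 20·log₁₀(24.3/1.8) = 88 − 22.61 = 65.39 dB(A).
vacuum pump: 78 − 20·log₁₀(3.3/1.3) = 78 − 8.09 = 69.91 dB(A).
server rack: 65 − 20·log₁₀(15.4/3.0) = 65 − 14.21 = 50.79 dB(A).
grinder: 85 − 20·log₁₀(18.8/2.6) = 85 − 17.18 = 67.82 dB(A).
Σ 10^(L/10) = 1.942e+07 → L_total = 10·log₁₀(1.942e+07) = 72.88 dB(A).

72.9 dB(A)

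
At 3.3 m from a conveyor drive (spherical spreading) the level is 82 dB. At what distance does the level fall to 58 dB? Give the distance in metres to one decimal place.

The 24.0 dB drop corresponds to a distance ratio of 10^(24.0/20) for a point source.
r₂ = 3.3·10^((82−58)/20) = 3.3·10^(24.0/20) = 52.30 m.

52.3 m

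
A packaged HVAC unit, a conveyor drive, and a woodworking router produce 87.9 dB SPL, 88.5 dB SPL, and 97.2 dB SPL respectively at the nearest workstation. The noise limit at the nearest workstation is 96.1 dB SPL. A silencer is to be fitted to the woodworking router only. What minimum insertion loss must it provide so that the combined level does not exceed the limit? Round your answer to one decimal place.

2.8 dB

Fixed contribution from the other sources: Σ 10^(L/10) = 10^(87.9/10) + 10^(88.5/10) = 1.325e+09 (91.22 dB SPL).
To meet 96.1 dB SPL overall, the treated woodworking router may contribute at most 10^(96.1/10) − 1.325e+09 = 2.749e+09, i.e. 94.39 dB SPL.
Required insertion loss = 97.2 − 94.39 = 2.81 dB.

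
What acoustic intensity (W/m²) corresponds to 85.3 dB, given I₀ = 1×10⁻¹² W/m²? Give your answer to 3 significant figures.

0.000339 W/m²

I = I₀·10^(L/10) = 10⁻¹² × 10^(85.3/10) = 10^(-3.470).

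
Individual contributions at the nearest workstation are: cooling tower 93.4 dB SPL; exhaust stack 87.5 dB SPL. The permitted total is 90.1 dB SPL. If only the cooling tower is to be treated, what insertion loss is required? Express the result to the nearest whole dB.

Everything except the cooling tower sums to 10^(87.5/10) = 5.623e+08 in linear terms, 87.50 dB SPL.
The limit corresponds to 10^(90.1/10) = 1.023e+09; subtracting the fixed part leaves 4.610e+08 for the cooling tower, i.e. 86.64 dB SPL.
Required insertion loss = 93.4 − 86.64 = 6.76 dB.

7 dB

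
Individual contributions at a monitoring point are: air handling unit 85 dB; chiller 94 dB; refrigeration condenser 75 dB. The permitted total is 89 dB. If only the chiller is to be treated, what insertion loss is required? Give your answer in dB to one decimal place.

Everything except the chiller sums to 10^(85/10) + 10^(75/10) = 3.479e+08 in linear terms, 85.41 dB.
To meet 89 dB overall, the treated chiller may contribute at most 10^(89/10) − 3.479e+08 = 4.465e+08, i.e. 86.50 dB.
Required insertion loss = 94 − 86.50 = 7.50 dB.

7.5 dB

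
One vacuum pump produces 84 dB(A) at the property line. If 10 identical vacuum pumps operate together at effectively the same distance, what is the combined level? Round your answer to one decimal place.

N identical incoherent sources raise the level by 10·log₁₀ N.
L_total = 84 + 10·log₁₀(10) = 84 + 10.000 = 94.00 dB(A).

94.0 dB(A)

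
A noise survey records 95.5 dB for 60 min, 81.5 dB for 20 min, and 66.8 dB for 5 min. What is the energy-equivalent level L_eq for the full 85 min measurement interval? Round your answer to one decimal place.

The energy average is taken in the linear domain: L_eq = 10·log₁₀[(Σ tᵢ·10^(Lᵢ/10))/T], T = 85 min.
Σ tᵢ·10^(Lᵢ/10) = 60·10^(95.5/10) + 20·10^(81.5/10) + 5·10^(66.8/10) = 2.157e+11.
L_eq = 10·log₁₀(2.157e+11/85) = 94.05 dB.

94.0 dB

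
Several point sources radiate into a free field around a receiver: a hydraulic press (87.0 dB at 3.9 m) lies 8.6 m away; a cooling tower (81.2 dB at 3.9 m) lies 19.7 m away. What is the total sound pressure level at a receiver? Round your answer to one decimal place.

Apply inverse-square spreading to bring every level to the receiver, then sum 10^(L/10).
hydraulic press: 87.0 − 20·log₁₀(8.6/3.9) = 87.0 − 6.87 = 80.13 dB.
cooling tower: 81.2 − 20·log₁₀(19.7/3.9) = 81.2 − 14.07 = 67.13 dB.
Σ 10^(L/10) = 1.082e+08 → L_total = 10·log₁₀(1.082e+08) = 80.34 dB.

80.3 dB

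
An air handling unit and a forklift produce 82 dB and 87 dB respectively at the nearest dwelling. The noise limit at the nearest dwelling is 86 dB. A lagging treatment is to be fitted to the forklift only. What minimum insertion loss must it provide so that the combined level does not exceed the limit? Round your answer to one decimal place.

3.2 dB

Everything except the forklift sums to 10^(82/10) = 1.585e+08 in linear terms, 82.00 dB.
To meet 86 dB overall, the treated forklift may contribute at most 10^(86/10) − 1.585e+08 = 2.396e+08, i.e. 83.80 dB.
Required insertion loss = 87 − 83.80 = 3.20 dB.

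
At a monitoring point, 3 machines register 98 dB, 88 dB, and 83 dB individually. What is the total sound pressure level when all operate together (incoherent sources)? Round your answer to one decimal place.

98.5 dB

Incoherent sources combine by intensity addition: L_total = 10·log₁₀(Σ 10^(L_i/10)).
Σ 10^(L/10) = 10^(98/10) + 10^(88/10) + 10^(83/10) = 7.140e+09.
L_total = 10·log₁₀(7.140e+09) = 98.54 dB.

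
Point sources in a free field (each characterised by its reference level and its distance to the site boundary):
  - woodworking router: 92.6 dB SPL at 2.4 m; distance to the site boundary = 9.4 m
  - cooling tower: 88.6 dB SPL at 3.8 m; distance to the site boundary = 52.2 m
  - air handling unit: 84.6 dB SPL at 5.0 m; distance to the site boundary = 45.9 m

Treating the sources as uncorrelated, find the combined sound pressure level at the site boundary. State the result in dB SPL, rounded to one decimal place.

Apply inverse-square spreading to bring every level to the receiver, then sum 10^(L/10).
woodworking router: 92.6 − 20·log₁₀(9.4/2.4) = 92.6 − 11.86 = 80.74 dB SPL.
cooling tower: 88.6 − 20·log₁₀(52.2/3.8) = 88.6 − 22.76 = 65.84 dB SPL.
air handling unit: 84.6 − 20·log₁₀(45.9/5.0) = 84.6 − 19.26 = 65.34 dB SPL.
Σ 10^(L/10) = 1.259e+08 → L_total = 10·log₁₀(1.259e+08) = 81.00 dB SPL.

81.0 dB SPL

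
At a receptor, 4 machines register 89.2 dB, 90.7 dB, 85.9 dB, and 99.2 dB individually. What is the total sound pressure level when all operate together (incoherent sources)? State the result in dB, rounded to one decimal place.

100.3 dB

Incoherent sources combine by intensity addition: L_total = 10·log₁₀(Σ 10^(L_i/10)).
Σ 10^(L/10) = 10^(89.2/10) + 10^(90.7/10) + 10^(85.9/10) + 10^(99.2/10) = 1.071e+10.
L_total = 10·log₁₀(1.071e+10) = 100.30 dB.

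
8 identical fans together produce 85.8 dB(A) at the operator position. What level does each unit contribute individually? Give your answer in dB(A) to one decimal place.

76.8 dB(A)

For N identical incoherent sources L_total = L₁ + 10·log₁₀ N, so L₁ = 85.8 − 10·log₁₀(8) = 85.8 − 9.031.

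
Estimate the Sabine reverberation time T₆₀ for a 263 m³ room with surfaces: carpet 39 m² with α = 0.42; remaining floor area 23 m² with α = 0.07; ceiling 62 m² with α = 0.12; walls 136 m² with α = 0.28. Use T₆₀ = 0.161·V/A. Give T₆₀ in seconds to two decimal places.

0.67 s

A = Σ Sᵢαᵢ = 39·0.42 + 23·0.07 + 62·0.12 + 136·0.28 = 63.51 m².
T₆₀ = 0.161·V/A = 0.161·263/63.51 = 0.667 s.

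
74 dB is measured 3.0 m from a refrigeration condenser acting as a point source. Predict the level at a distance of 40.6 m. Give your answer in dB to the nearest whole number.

Spherical spreading from a point source gives a 20·log₁₀(r₂/r₁) drop.
L₂ = 74 − 20·log₁₀(40.6/3.0) = 74 − 22.628 = 51.37 dB.

51 dB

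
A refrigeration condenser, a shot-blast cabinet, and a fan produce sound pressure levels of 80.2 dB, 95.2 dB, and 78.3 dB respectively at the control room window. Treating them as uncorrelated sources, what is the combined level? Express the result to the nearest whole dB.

Incoherent sources combine by intensity addition: L_total = 10·log₁₀(Σ 10^(L_i/10)).
Σ 10^(L/10) = 10^(80.2/10) + 10^(95.2/10) + 10^(78.3/10) = 3.484e+09.
L_total = 10·log₁₀(3.484e+09) = 95.42 dB.

95 dB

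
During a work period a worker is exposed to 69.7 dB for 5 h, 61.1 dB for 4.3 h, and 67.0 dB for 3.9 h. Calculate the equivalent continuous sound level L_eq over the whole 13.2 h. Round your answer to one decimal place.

Weight each interval's intensity by its duration and average over T = 13.2 h:
Σ tᵢ·10^(Lᵢ/10) = 5·10^(69.7/10) + 4.3·10^(61.1/10) + 3.9·10^(67.0/10) = 7.175e+07.
L_eq = 10·log₁₀(7.175e+07/13.2) = 67.35 dB.

67.4 dB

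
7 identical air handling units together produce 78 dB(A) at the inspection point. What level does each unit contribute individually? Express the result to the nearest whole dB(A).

70 dB(A)

For N identical incoherent sources L_total = L₁ + 10·log₁₀ N, so L₁ = 78 − 10·log₁₀(7) = 78 − 8.451.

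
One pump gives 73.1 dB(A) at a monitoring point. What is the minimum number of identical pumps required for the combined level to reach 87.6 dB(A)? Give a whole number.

29

Need L₁ + 10·log₁₀ N ≥ 87.6, i.e. log₁₀ N ≥ 1.45.
N ≥ 10^(14.5/10) = 28.184, so N = 29.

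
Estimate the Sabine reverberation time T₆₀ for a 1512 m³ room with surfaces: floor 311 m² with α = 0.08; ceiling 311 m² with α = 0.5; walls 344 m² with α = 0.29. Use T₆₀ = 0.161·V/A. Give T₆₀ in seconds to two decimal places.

A = Σ Sᵢαᵢ = 311·0.08 + 311·0.5 + 344·0.29 = 280.14 m².
T₆₀ = 0.161 × 1512 / 280.14 = 0.869 s.

0.87 s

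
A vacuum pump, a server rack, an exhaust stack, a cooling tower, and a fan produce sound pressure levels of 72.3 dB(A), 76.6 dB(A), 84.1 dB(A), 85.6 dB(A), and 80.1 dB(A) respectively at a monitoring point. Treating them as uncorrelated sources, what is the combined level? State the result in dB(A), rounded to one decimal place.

88.9 dB(A)

Incoherent sources combine by intensity addition: L_total = 10·log₁₀(Σ 10^(L_i/10)).
Σ 10^(L/10) = 10^(72.3/10) + 10^(76.6/10) + 10^(84.1/10) + 10^(85.6/10) + 10^(80.1/10) = 7.851e+08.
L_total = 10·log₁₀(7.851e+08) = 88.95 dB(A).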